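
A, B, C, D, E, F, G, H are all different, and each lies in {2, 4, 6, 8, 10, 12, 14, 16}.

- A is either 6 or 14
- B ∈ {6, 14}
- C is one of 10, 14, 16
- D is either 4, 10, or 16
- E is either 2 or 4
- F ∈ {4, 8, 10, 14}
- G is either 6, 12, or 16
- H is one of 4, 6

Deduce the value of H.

Among the 8 variables, 2 fits only E (and all 8 values in {2, 4, 6, 8, 10, 12, 14, 16} must be used), so E = 2.
The 7 still-open variables together cover exactly {4, 6, 8, 10, 12, 14, 16} — 7 values for 7 variables — and 8 appears only in F's list, so F = 8.
The 6 still-open variables draw from only 6 values {4, 6, 10, 12, 14, 16}, so each is used; only G can be 12, hence G = 12.
The 2 variables A and B are confined to {6, 14}, which locks those values in; drop them from C, H.
So H = 4.

4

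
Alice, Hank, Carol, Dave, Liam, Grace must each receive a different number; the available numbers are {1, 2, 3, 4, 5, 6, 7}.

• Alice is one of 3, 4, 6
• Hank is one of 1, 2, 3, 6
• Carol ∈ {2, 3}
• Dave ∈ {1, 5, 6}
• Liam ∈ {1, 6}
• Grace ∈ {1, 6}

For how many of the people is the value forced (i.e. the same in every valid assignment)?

2

The 6 variables draw from only 6 values {1, 2, 3, 4, 5, 6}, so each is used; only Alice can be 4, hence Alice = 4.
The 5 still-open variables draw from only 5 values {1, 2, 3, 5, 6}, so each is used; only Dave can be 5, hence Dave = 5.
Liam and Grace share exactly the 2 values {1, 6}; by pigeonhole those values go to them, so strike 1, 6 from Hank.
Determined: Alice=4, Dave=5. The other people each still have more than one consistent value. That makes 2.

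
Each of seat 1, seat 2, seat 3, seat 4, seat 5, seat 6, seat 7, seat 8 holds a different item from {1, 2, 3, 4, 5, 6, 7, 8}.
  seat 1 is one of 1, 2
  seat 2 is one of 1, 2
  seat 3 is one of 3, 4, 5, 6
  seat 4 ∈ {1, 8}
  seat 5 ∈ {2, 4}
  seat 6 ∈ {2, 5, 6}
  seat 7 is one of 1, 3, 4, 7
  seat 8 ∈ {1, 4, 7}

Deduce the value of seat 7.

The 8 variables draw from only 8 values {1, 2, 3, 4, 5, 6, 7, 8}, so each is used; only seat 4 can be 8, hence seat 4 = 8.
seat 1 and seat 2 between them cover only {1, 2} — a naked pair. Remove those values from seat 5, seat 6, seat 7, seat 8.
That leaves seat 5 = 4. Strike 4 from seat 3, seat 7, seat 8.
seat 8 must be 7 (only option left). Strike 7 from seat 7.
So seat 7 = 3.

3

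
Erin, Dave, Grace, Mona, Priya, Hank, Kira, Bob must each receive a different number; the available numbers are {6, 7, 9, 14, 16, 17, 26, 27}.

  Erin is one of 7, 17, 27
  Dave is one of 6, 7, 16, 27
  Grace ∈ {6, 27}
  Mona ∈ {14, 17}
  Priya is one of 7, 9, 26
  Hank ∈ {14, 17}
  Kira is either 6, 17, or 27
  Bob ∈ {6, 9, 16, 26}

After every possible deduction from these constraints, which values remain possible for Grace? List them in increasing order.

6, 27

Mona and Hank share exactly the 2 values {14, 17}; by pigeonhole those values go to them, so strike 14, 17 from Erin, Kira.
The 2 variables Grace and Kira are confined to {6, 27}, which locks those values in; drop them from Erin, Dave, Bob.
Erin's domain is down to {7}, so Erin = 7. So Dave, Priya can't be 7.
Dave's domain is down to {16}, so Dave = 16. Eliminate 16 elsewhere: Bob.
No further eliminations apply; Grace can still be any of 6, 27.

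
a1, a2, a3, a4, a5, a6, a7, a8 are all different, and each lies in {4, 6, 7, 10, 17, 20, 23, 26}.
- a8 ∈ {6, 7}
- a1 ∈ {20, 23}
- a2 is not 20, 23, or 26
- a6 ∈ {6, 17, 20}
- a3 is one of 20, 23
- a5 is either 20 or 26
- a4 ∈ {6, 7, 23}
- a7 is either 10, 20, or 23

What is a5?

The 8 variables together cover exactly {4, 6, 7, 10, 17, 20, 23, 26} — 8 values for 8 variables — and 4 appears only in a2's list, so a2 = 4.
The 7 still-open variables draw from only 7 values {6, 7, 10, 17, 20, 23, 26}, so each is used; only a7 can be 10, hence a7 = 10.
The 6 still-open variables together cover exactly {6, 7, 17, 20, 23, 26} — 6 values for 6 variables — and 17 appears only in a6's list, so a6 = 17.
The 5 still-open variables together cover exactly {6, 7, 20, 23, 26} — 5 values for 5 variables — and 26 appears only in a5's list, so a5 = 26.

26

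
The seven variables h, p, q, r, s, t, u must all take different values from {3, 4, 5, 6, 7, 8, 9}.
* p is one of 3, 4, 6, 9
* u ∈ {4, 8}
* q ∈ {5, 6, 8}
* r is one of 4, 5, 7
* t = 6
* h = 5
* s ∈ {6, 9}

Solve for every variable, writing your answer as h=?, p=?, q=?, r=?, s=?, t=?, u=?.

h=5, p=3, q=8, r=7, s=9, t=6, u=4

h must be 5 (only option left). Remove 5 from q, r.
t has just one choice, so t = 6. Eliminate 6 elsewhere: p, q, s.
q's domain is down to {8}, so q = 8. Eliminate 8 elsewhere: u.
s has just one choice, so s = 9. So p can't be 9.
u's domain is down to {4}, so u = 4. So p, r can't be 4.
p must be 3 (only option left).
r's domain is down to {7}, so r = 7.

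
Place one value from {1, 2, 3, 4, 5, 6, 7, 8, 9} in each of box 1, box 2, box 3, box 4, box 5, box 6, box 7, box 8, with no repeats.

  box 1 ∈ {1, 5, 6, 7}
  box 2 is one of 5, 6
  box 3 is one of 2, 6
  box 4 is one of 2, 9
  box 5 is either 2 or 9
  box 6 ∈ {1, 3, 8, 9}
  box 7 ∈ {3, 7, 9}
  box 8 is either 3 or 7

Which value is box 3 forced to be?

The 8 variables together cover exactly {1, 2, 3, 5, 6, 7, 8, 9} — 8 values for 8 variables — and 8 appears only in box 6's list, so box 6 = 8.
Among the 7 still-open variables, 1 fits only box 1 (and all 7 values in {1, 2, 3, 5, 6, 7, 9} must be used), so box 1 = 1.
The 6 still-open variables draw from only 6 values {2, 3, 5, 6, 7, 9}, so each is used; only box 2 can be 5, hence box 2 = 5.
The 5 still-open variables together cover exactly {2, 3, 6, 7, 9} — 5 values for 5 variables — and 6 appears only in box 3's list, so box 3 = 6.

6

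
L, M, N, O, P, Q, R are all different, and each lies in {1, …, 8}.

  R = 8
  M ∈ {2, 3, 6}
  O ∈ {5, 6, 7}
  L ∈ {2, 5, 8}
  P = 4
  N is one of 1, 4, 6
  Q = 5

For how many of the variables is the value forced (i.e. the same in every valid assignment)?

P must be 4 (only option left). So N can't be 4.
That leaves Q = 5. Eliminate 5 elsewhere: L, O.
R must be 8 (only option left). Eliminate 8 elsewhere: L.
L's domain is down to {2}, so L = 2. Strike 2 from M.
Determined: L=2, P=4, Q=5, R=8. The other variables each still have more than one consistent value. That makes 4.

4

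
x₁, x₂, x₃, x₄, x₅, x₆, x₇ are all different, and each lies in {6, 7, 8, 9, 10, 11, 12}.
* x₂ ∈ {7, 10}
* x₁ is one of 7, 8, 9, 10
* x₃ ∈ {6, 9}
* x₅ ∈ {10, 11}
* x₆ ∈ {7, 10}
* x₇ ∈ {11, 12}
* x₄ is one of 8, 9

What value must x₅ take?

The 7 variables draw from only 7 values {6, 7, 8, 9, 10, 11, 12}, so each is used; only x₃ can be 6, hence x₃ = 6.
The 6 still-open variables draw from only 6 values {7, 8, 9, 10, 11, 12}, so each is used; only x₇ can be 12, hence x₇ = 12.
The 5 still-open variables draw from only 5 values {7, 8, 9, 10, 11}, so each is used; only x₅ can be 11, hence x₅ = 11.

11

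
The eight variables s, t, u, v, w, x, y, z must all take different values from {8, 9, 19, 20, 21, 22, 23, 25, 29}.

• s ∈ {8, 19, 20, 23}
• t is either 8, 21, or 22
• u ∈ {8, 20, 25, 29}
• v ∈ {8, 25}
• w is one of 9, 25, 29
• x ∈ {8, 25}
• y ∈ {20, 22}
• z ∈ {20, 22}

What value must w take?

v and x share exactly the 2 values {8, 25}; by pigeonhole those values go to them, so strike 8, 25 from s, t, u, w.
y and z between them cover only {20, 22} — a naked pair. Remove those values from s, t, u.
t must be 21 (only option left).
u has just one choice, so u = 29. Eliminate 29 elsewhere: w.
So w = 9.

9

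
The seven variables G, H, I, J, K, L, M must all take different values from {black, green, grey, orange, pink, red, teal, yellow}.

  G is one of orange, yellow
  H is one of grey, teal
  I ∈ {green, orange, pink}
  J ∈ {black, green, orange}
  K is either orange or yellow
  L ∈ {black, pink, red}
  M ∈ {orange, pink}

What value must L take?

red

The 2 variables G and K are confined to {orange, yellow}, which locks those values in; drop them from I, J, M.
M must be pink (only option left). Strike pink from I, L.
That leaves I = green. Strike green from J.
That leaves J = black. Strike black from L.
So L = red.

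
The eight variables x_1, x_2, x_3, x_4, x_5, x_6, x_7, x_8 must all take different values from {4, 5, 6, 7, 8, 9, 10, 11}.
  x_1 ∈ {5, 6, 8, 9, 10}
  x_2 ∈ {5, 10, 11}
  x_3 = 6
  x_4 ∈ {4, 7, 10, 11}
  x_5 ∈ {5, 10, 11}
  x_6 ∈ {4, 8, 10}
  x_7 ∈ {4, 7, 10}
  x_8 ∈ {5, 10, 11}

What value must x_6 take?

8

x_3 has just one choice, so x_3 = 6. Eliminate 6 elsewhere: x_1.
The 7 still-open variables draw from only 7 values {4, 5, 7, 8, 9, 10, 11}, so each is used; only x_1 can be 9, hence x_1 = 9.
The 6 still-open variables draw from only 6 values {4, 5, 7, 8, 10, 11}, so each is used; only x_6 can be 8, hence x_6 = 8.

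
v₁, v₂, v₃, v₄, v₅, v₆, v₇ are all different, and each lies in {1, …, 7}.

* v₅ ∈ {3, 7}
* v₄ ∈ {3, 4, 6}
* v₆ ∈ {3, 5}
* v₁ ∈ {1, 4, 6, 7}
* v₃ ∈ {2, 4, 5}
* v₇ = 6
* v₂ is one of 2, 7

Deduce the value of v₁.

1

v₇ has just one choice, so v₇ = 6. Remove 6 from v₁, v₄.
The 6 still-open variables draw from only 6 values {1, 2, 3, 4, 5, 7}, so each is used; only v₁ can be 1, hence v₁ = 1.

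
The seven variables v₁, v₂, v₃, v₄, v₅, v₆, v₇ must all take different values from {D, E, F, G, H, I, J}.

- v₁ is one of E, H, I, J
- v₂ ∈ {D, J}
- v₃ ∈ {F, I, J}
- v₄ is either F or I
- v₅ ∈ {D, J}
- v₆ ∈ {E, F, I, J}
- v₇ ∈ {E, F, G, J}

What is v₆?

E

The 7 variables together cover exactly {D, E, F, G, H, I, J} — 7 values for 7 variables — and G appears only in v₇'s list, so v₇ = G.
The 6 still-open variables draw from only 6 values {D, E, F, H, I, J}, so each is used; only v₁ can be H, hence v₁ = H.
The 5 still-open variables together cover exactly {D, E, F, I, J} — 5 values for 5 variables — and E appears only in v₆'s list, so v₆ = E.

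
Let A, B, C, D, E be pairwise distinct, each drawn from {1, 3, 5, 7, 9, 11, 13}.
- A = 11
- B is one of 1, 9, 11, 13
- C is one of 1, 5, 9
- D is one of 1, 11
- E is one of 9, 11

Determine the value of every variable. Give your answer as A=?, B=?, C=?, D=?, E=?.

A's domain is down to {11}, so A = 11. Strike 11 from B, D, E.
D has just one choice, so D = 1. Remove 1 from B, C.
E must be 9 (only option left). So B, C can't be 9.
B has just one choice, so B = 13.
C's domain is down to {5}, so C = 5.

A=11, B=13, C=5, D=1, E=9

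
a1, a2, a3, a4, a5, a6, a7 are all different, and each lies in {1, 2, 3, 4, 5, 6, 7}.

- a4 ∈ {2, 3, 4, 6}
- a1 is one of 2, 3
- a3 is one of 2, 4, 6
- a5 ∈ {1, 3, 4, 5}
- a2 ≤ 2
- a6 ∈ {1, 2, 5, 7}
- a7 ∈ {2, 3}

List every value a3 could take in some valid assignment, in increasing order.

4, 6

The 7 variables together cover exactly {1, 2, 3, 4, 5, 6, 7} — 7 values for 7 variables — and 7 appears only in a6's list, so a6 = 7.
The 6 still-open variables together cover exactly {1, 2, 3, 4, 5, 6} — 6 values for 6 variables — and 5 appears only in a5's list, so a5 = 5.
The 5 still-open variables together cover exactly {1, 2, 3, 4, 6} — 5 values for 5 variables — and 1 appears only in a2's list, so a2 = 1.
The 2 variables a1 and a7 are confined to {2, 3}, which locks those values in; drop them from a3, a4.
No further eliminations apply; a3 can still be any of 4, 6.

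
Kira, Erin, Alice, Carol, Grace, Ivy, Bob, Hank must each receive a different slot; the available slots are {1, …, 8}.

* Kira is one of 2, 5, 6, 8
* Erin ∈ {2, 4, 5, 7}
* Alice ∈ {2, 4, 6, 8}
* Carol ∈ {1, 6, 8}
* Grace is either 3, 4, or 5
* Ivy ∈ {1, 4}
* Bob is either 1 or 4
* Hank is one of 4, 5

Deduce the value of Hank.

5

Among the 8 variables, 3 fits only Grace (and all 8 values in {1, 2, 3, 4, 5, 6, 7, 8} must be used), so Grace = 3.
Among the 7 still-open variables, 7 fits only Erin (and all 7 values in {1, 2, 4, 5, 6, 7, 8} must be used), so Erin = 7.
Ivy and Bob share exactly the 2 values {1, 4}; by pigeonhole those values go to them, so strike 1, 4 from Alice, Carol, Hank.
So Hank = 5.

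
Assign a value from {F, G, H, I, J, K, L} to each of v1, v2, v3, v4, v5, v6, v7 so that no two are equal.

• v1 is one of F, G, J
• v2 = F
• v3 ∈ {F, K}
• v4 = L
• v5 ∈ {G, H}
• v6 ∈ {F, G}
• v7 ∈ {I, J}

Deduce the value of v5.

v2 must be F (only option left). Remove F from v1, v3, v6.
v3's domain is down to {K}, so v3 = K.
v4's domain is down to {L}, so v4 = L.
v6 has just one choice, so v6 = G. So v1, v5 can't be G.
So v5 = H.

H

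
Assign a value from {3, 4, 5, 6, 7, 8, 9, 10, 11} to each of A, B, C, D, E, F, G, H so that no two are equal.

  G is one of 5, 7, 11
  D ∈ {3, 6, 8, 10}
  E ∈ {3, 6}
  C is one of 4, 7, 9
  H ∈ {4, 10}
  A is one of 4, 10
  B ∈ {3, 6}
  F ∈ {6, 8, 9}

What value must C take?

7

A and H share exactly the 2 values {4, 10}; by pigeonhole those values go to them, so strike 4, 10 from C, D.
B and E between them cover only {3, 6} — a naked pair. Remove those values from D, F.
That leaves D = 8. So F can't be 8.
F has just one choice, so F = 9. Remove 9 from C.
So C = 7.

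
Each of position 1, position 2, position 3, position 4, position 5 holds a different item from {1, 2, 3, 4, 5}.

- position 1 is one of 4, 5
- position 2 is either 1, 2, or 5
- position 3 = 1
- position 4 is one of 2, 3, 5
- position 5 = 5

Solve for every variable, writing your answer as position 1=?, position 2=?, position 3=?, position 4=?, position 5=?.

position 1=4, position 2=2, position 3=1, position 4=3, position 5=5

position 3 has just one choice, so position 3 = 1. So position 2 can't be 1.
position 5 has just one choice, so position 5 = 5. Strike 5 from position 1, position 2, position 4.
position 1 has just one choice, so position 1 = 4.
position 2 has just one choice, so position 2 = 2. Remove 2 from position 4.
That leaves position 4 = 3.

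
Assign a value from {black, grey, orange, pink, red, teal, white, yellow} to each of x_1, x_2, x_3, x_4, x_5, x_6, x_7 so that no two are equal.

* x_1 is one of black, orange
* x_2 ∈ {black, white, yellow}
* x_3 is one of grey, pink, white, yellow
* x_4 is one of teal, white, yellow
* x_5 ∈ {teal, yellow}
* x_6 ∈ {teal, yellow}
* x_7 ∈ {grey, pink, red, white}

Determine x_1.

x_5 and x_6 share exactly the 2 values {teal, yellow}; by pigeonhole those values go to them, so strike teal, yellow from x_2, x_3, x_4.
x_4 must be white (only option left). Eliminate white elsewhere: x_2, x_3, x_7.
x_2 has just one choice, so x_2 = black. Remove black from x_1.
So x_1 = orange.

orange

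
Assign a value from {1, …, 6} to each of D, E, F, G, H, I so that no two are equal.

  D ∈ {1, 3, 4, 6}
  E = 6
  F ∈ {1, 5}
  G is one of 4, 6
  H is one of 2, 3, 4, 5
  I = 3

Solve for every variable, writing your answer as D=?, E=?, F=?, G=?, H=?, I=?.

D=1, E=6, F=5, G=4, H=2, I=3

E must be 6 (only option left). Eliminate 6 elsewhere: D, G.
G has just one choice, so G = 4. Strike 4 from D, H.
I must be 3 (only option left). Strike 3 from D, H.
That leaves D = 1. Eliminate 1 elsewhere: F.
That leaves F = 5. Strike 5 from H.
H has just one choice, so H = 2.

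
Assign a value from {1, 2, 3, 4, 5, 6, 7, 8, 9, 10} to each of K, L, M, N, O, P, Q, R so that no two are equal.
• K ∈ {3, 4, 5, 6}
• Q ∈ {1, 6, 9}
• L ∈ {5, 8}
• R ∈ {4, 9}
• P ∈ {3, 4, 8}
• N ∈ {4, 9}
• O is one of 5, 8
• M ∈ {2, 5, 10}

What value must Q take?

The 2 variables L and O are confined to {5, 8}, which locks those values in; drop them from K, M, P.
N and R share exactly the 2 values {4, 9}; by pigeonhole those values go to them, so strike 4, 9 from K, P, Q.
P's domain is down to {3}, so P = 3. Strike 3 from K.
K's domain is down to {6}, so K = 6. Remove 6 from Q.
So Q = 1.

1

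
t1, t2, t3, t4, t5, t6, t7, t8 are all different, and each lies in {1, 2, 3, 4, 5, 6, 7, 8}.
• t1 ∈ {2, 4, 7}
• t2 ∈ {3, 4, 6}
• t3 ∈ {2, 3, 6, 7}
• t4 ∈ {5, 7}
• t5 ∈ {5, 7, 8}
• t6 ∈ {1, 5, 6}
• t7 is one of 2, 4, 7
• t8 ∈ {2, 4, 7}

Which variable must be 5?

t4

The 8 variables draw from only 8 values {1, 2, 3, 4, 5, 6, 7, 8}, so each is used; only t6 can be 1, hence t6 = 1.
The 7 still-open variables together cover exactly {2, 3, 4, 5, 6, 7, 8} — 7 values for 7 variables — and 8 appears only in t5's list, so t5 = 8.
The 6 still-open variables together cover exactly {2, 3, 4, 5, 6, 7} — 6 values for 6 variables — and 5 appears only in t4's list, so t4 = 5.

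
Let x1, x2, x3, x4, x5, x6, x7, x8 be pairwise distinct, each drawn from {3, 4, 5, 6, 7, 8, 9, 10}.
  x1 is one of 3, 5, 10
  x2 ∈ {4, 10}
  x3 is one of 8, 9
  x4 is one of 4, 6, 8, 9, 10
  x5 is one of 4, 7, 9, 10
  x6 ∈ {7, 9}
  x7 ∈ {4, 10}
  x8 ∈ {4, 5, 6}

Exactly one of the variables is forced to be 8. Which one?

x3

The 8 variables draw from only 8 values {3, 4, 5, 6, 7, 8, 9, 10}, so each is used; only x1 can be 3, hence x1 = 3.
The 7 still-open variables draw from only 7 values {4, 5, 6, 7, 8, 9, 10}, so each is used; only x8 can be 5, hence x8 = 5.
Among the 6 still-open variables, 6 fits only x4 (and all 6 values in {4, 6, 7, 8, 9, 10} must be used), so x4 = 6.
Among the 5 still-open variables, 8 fits only x3 (and all 5 values in {4, 7, 8, 9, 10} must be used), so x3 = 8.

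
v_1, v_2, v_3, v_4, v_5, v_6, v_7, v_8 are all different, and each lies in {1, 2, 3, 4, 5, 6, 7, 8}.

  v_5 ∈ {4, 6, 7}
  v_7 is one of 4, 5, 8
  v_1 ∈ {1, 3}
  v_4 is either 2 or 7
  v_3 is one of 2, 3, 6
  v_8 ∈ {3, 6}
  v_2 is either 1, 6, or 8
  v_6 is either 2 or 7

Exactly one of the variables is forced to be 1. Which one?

The 8 variables draw from only 8 values {1, 2, 3, 4, 5, 6, 7, 8}, so each is used; only v_7 can be 5, hence v_7 = 5.
The 7 still-open variables draw from only 7 values {1, 2, 3, 4, 6, 7, 8}, so each is used; only v_5 can be 4, hence v_5 = 4.
The 6 still-open variables draw from only 6 values {1, 2, 3, 6, 7, 8}, so each is used; only v_2 can be 8, hence v_2 = 8.
The 5 still-open variables together cover exactly {1, 2, 3, 6, 7} — 5 values for 5 variables — and 1 appears only in v_1's list, so v_1 = 1.

v_1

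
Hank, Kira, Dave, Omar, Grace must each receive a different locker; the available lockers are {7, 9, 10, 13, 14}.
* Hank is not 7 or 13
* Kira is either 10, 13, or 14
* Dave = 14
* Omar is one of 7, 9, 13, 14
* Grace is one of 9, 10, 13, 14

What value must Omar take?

7

Dave's domain is down to {14}, so Dave = 14. Eliminate 14 elsewhere: Hank, Kira, Omar, Grace.
The 4 still-open variables draw from only 4 values {7, 9, 10, 13}, so each is used; only Omar can be 7, hence Omar = 7.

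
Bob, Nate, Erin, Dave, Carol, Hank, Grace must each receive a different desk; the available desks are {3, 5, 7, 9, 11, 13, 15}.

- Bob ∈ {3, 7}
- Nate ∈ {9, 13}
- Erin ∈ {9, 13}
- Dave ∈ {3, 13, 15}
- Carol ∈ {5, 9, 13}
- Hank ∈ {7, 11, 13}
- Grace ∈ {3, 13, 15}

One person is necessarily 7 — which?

The 7 variables together cover exactly {3, 5, 7, 9, 11, 13, 15} — 7 values for 7 variables — and 5 appears only in Carol's list, so Carol = 5.
Among the 6 still-open variables, 11 fits only Hank (and all 6 values in {3, 7, 9, 11, 13, 15} must be used), so Hank = 11.
The 5 still-open variables together cover exactly {3, 7, 9, 13, 15} — 5 values for 5 variables — and 7 appears only in Bob's list, so Bob = 7.

Bob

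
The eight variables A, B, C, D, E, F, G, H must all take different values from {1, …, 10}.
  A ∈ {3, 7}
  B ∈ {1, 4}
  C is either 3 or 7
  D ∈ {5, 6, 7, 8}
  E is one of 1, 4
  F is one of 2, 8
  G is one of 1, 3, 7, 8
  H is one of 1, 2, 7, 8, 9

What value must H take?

9

A and C between them cover only {3, 7} — a naked pair. Remove those values from D, G, H.
B and E between them cover only {1, 4} — a naked pair. Remove those values from G, H.
G must be 8 (only option left). Strike 8 from D, F, H.
F's domain is down to {2}, so F = 2. Eliminate 2 elsewhere: H.
So H = 9.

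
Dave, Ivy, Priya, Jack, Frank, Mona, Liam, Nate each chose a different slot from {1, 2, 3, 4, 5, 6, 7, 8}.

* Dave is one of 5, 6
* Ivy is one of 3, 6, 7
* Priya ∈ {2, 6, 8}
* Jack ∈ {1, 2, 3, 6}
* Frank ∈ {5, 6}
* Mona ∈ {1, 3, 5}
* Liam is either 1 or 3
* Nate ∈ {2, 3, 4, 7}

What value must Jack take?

The 8 variables together cover exactly {1, 2, 3, 4, 5, 6, 7, 8} — 8 values for 8 variables — and 4 appears only in Nate's list, so Nate = 4.
The 7 still-open variables together cover exactly {1, 2, 3, 5, 6, 7, 8} — 7 values for 7 variables — and 7 appears only in Ivy's list, so Ivy = 7.
The 6 still-open variables draw from only 6 values {1, 2, 3, 5, 6, 8}, so each is used; only Priya can be 8, hence Priya = 8.
Among the 5 still-open variables, 2 fits only Jack (and all 5 values in {1, 2, 3, 5, 6} must be used), so Jack = 2.

2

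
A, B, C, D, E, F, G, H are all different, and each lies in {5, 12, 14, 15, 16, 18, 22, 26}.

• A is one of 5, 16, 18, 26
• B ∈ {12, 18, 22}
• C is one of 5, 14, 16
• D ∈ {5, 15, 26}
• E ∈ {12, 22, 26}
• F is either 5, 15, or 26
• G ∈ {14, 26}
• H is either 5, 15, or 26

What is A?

D, F, H between them cover only {5, 15, 26} — a naked triple. Remove those values from A, C, E, G.
G's domain is down to {14}, so G = 14. Remove 14 from C.
That leaves C = 16. Eliminate 16 elsewhere: A.
So A = 18.

18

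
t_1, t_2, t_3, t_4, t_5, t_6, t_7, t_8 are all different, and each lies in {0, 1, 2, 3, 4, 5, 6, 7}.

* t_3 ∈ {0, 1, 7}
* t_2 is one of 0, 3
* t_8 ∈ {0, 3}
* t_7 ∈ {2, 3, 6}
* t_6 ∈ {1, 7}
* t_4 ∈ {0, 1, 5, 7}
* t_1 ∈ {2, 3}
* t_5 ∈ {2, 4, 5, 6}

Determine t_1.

The 8 variables together cover exactly {0, 1, 2, 3, 4, 5, 6, 7} — 8 values for 8 variables — and 4 appears only in t_5's list, so t_5 = 4.
The 7 still-open variables draw from only 7 values {0, 1, 2, 3, 5, 6, 7}, so each is used; only t_4 can be 5, hence t_4 = 5.
The 6 still-open variables draw from only 6 values {0, 1, 2, 3, 6, 7}, so each is used; only t_7 can be 6, hence t_7 = 6.
Among the 5 still-open variables, 2 fits only t_1 (and all 5 values in {0, 1, 2, 3, 7} must be used), so t_1 = 2.

2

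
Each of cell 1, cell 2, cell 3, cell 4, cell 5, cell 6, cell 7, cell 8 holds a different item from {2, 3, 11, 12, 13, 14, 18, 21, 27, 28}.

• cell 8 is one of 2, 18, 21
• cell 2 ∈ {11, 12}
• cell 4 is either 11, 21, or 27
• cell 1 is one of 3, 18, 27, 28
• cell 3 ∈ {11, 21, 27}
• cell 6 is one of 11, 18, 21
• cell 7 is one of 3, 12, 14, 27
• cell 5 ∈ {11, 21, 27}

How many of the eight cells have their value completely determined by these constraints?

The 3 variables cell 3, cell 4, cell 5 are confined to {11, 21, 27}, which locks those values in; drop them from cell 1, cell 2, cell 6, cell 7, cell 8.
cell 2's domain is down to {12}, so cell 2 = 12. Remove 12 from cell 7.
cell 6 has just one choice, so cell 6 = 18. So cell 1, cell 8 can't be 18.
cell 8 must be 2 (only option left).
Determined: cell 2=12, cell 6=18, cell 8=2. The other cells each still have more than one consistent value. That makes 3.

3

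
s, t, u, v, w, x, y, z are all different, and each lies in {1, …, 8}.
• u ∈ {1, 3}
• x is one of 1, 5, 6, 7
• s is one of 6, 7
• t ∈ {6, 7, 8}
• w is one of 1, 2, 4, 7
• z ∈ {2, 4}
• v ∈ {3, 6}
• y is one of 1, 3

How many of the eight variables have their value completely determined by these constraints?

The 8 variables together cover exactly {1, 2, 3, 4, 5, 6, 7, 8} — 8 values for 8 variables — and 5 appears only in x's list, so x = 5.
Among the 7 still-open variables, 8 fits only t (and all 7 values in {1, 2, 3, 4, 6, 7, 8} must be used), so t = 8.
The 2 variables u and y are confined to {1, 3}, which locks those values in; drop them from v, w.
v must be 6 (only option left). Strike 6 from s.
s must be 7 (only option left). Eliminate 7 elsewhere: w.
Determined: s=7, t=8, v=6, x=5. The other variables each still have more than one consistent value. That makes 4.

4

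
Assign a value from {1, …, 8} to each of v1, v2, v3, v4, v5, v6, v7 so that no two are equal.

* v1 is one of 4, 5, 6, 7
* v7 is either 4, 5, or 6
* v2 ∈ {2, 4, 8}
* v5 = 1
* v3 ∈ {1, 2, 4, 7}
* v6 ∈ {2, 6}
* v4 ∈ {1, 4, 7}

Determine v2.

8

v5 must be 1 (only option left). Strike 1 from v3, v4.
Among the 6 still-open variables, 8 fits only v2 (and all 6 values in {2, 4, 5, 6, 7, 8} must be used), so v2 = 8.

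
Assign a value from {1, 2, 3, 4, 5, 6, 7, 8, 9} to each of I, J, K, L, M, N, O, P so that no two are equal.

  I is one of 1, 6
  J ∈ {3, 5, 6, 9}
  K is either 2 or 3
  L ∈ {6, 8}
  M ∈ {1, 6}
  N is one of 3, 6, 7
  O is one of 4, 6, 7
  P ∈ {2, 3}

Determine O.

4

The 2 variables I and M are confined to {1, 6}, which locks those values in; drop them from J, L, N, O.
That leaves L = 8.
The 2 variables K and P are confined to {2, 3}, which locks those values in; drop them from J, N.
That leaves N = 7. Eliminate 7 elsewhere: O.
So O = 4.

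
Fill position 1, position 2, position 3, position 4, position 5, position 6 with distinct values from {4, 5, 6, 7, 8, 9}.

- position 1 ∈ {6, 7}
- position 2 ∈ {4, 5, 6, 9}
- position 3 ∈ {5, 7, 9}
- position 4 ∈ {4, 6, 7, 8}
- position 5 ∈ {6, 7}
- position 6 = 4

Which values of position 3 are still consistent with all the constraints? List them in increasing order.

5, 9

position 6's domain is down to {4}, so position 6 = 4. Strike 4 from position 2, position 4.
The 5 still-open variables together cover exactly {5, 6, 7, 8, 9} — 5 values for 5 variables — and 8 appears only in position 4's list, so position 4 = 8.
position 1 and position 5 share exactly the 2 values {6, 7}; by pigeonhole those values go to them, so strike 6, 7 from position 2, position 3.
No further eliminations apply; position 3 can still be any of 5, 9.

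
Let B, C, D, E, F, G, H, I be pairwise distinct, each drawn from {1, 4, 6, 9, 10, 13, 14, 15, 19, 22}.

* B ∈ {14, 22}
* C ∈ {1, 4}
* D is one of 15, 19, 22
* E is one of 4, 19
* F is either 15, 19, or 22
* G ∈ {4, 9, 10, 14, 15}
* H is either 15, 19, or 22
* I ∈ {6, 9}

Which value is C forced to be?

The 3 variables D, F, H are confined to {15, 19, 22}, which locks those values in; drop them from B, E, G.
B has just one choice, so B = 14. Remove 14 from G.
E's domain is down to {4}, so E = 4. Eliminate 4 elsewhere: C, G.
So C = 1.

1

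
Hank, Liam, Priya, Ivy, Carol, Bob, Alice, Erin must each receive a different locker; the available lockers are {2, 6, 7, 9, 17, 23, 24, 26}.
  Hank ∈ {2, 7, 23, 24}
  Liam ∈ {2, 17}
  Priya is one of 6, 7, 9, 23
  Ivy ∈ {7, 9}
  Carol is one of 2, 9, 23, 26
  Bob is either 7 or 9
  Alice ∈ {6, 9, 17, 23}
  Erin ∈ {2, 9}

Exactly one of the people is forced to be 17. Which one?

Liam

The 8 variables draw from only 8 values {2, 6, 7, 9, 17, 23, 24, 26}, so each is used; only Hank can be 24, hence Hank = 24.
The 7 still-open variables draw from only 7 values {2, 6, 7, 9, 17, 23, 26}, so each is used; only Carol can be 26, hence Carol = 26.
The 2 variables Ivy and Bob are confined to {7, 9}, which locks those values in; drop them from Priya, Alice, Erin.
Erin must be 2 (only option left). Remove 2 from Liam.
So 17 goes to Liam.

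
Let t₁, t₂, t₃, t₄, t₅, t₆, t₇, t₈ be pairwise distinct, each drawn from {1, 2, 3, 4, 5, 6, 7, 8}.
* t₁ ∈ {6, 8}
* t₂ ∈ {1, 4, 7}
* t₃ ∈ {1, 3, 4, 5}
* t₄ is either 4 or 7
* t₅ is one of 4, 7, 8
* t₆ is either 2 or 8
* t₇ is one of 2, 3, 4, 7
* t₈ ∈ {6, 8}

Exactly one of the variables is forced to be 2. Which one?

Among the 8 variables, 5 fits only t₃ (and all 8 values in {1, 2, 3, 4, 5, 6, 7, 8} must be used), so t₃ = 5.
The 7 still-open variables draw from only 7 values {1, 2, 3, 4, 6, 7, 8}, so each is used; only t₂ can be 1, hence t₂ = 1.
The 6 still-open variables draw from only 6 values {2, 3, 4, 6, 7, 8}, so each is used; only t₇ can be 3, hence t₇ = 3.
The 5 still-open variables together cover exactly {2, 4, 6, 7, 8} — 5 values for 5 variables — and 2 appears only in t₆'s list, so t₆ = 2.

t₆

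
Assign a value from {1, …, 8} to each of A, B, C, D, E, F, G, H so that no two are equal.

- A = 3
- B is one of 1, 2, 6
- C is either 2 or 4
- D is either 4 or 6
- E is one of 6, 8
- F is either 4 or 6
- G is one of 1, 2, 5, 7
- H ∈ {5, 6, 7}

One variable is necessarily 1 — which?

A's domain is down to {3}, so A = 3.
The 7 still-open variables draw from only 7 values {1, 2, 4, 5, 6, 7, 8}, so each is used; only E can be 8, hence E = 8.
D and F between them cover only {4, 6} — a naked pair. Remove those values from B, C, H.
C has just one choice, so C = 2. Eliminate 2 elsewhere: B, G.
So 1 goes to B.

B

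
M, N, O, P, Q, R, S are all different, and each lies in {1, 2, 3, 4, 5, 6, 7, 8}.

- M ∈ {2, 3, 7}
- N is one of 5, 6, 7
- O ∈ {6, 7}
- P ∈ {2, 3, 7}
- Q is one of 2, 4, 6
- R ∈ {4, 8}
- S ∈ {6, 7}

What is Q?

The 7 variables draw from only 7 values {2, 3, 4, 5, 6, 7, 8}, so each is used; only N can be 5, hence N = 5.
The 6 still-open variables together cover exactly {2, 3, 4, 6, 7, 8} — 6 values for 6 variables — and 8 appears only in R's list, so R = 8.
The 5 still-open variables together cover exactly {2, 3, 4, 6, 7} — 5 values for 5 variables — and 4 appears only in Q's list, so Q = 4.

4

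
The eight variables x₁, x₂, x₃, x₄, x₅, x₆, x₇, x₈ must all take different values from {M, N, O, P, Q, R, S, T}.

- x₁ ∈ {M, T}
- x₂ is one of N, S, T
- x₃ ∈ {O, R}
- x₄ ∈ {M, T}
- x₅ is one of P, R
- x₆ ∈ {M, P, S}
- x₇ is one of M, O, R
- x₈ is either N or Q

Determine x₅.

Among the 8 variables, Q fits only x₈ (and all 8 values in {M, N, O, P, Q, R, S, T} must be used), so x₈ = Q.
Among the 7 still-open variables, N fits only x₂ (and all 7 values in {M, N, O, P, R, S, T} must be used), so x₂ = N.
The 6 still-open variables draw from only 6 values {M, O, P, R, S, T}, so each is used; only x₆ can be S, hence x₆ = S.
The 5 still-open variables draw from only 5 values {M, O, P, R, T}, so each is used; only x₅ can be P, hence x₅ = P.

P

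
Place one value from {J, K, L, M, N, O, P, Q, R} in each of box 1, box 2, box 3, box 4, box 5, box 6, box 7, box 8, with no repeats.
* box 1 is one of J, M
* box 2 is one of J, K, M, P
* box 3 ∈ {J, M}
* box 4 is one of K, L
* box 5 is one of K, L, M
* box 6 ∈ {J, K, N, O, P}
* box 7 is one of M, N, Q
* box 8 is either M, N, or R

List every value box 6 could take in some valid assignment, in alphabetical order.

N, O

box 1 and box 3 share exactly the 2 values {J, M}; by pigeonhole those values go to them, so strike J, M from box 2, box 5, box 6, box 7, box 8.
The 2 variables box 4 and box 5 are confined to {K, L}, which locks those values in; drop them from box 2, box 6.
box 2 has just one choice, so box 2 = P. Eliminate P elsewhere: box 6.
No further eliminations apply; box 6 can still be any of N, O.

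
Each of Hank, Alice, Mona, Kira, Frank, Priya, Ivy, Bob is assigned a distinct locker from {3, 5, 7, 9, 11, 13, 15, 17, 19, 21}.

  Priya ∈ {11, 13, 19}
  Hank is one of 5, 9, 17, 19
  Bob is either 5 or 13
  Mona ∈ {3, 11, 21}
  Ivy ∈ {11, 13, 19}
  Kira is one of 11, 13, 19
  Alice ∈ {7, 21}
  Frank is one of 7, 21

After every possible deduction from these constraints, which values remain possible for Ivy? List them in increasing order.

11, 13, 19

Alice and Frank between them cover only {7, 21} — a naked pair. Remove those values from Mona.
Kira, Priya, Ivy share exactly the 3 values {11, 13, 19}; by pigeonhole those values go to them, so strike 11, 13, 19 from Hank, Mona, Bob.
That leaves Mona = 3.
Bob's domain is down to {5}, so Bob = 5. Eliminate 5 elsewhere: Hank.
No further eliminations apply; Ivy can still be any of 11, 13, 19.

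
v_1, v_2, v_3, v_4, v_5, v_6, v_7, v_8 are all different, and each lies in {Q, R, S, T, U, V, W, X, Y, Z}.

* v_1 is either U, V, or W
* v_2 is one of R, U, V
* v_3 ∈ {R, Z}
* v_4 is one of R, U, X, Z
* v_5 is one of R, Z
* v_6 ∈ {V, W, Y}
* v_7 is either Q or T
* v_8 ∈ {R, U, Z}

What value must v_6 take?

Y

The 2 variables v_3 and v_5 are confined to {R, Z}, which locks those values in; drop them from v_2, v_4, v_8.
v_8 must be U (only option left). Remove U from v_1, v_2, v_4.
v_2 must be V (only option left). Strike V from v_1, v_6.
v_4 has just one choice, so v_4 = X.
v_1's domain is down to {W}, so v_1 = W. So v_6 can't be W.
So v_6 = Y.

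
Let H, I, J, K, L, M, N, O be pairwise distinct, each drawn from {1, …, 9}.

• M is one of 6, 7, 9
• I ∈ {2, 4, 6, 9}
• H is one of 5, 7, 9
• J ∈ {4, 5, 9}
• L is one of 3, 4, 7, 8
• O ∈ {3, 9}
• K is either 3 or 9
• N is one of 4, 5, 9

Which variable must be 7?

The 8 variables draw from only 8 values {2, 3, 4, 5, 6, 7, 8, 9}, so each is used; only I can be 2, hence I = 2.
Among the 7 still-open variables, 6 fits only M (and all 7 values in {3, 4, 5, 6, 7, 8, 9} must be used), so M = 6.
Among the 6 still-open variables, 8 fits only L (and all 6 values in {3, 4, 5, 7, 8, 9} must be used), so L = 8.
Among the 5 still-open variables, 7 fits only H (and all 5 values in {3, 4, 5, 7, 9} must be used), so H = 7.

H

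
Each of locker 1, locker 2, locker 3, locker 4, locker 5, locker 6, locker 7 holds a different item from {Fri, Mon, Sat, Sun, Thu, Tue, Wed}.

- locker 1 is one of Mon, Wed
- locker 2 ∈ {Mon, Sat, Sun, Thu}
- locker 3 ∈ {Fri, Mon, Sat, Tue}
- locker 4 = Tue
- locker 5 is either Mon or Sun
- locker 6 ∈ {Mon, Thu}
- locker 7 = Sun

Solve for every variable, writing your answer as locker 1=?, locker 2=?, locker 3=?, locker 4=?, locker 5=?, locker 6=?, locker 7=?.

locker 4's domain is down to {Tue}, so locker 4 = Tue. Strike Tue from locker 3.
locker 7 has just one choice, so locker 7 = Sun. So locker 2, locker 5 can't be Sun.
That leaves locker 5 = Mon. Eliminate Mon elsewhere: locker 1, locker 2, locker 3, locker 6.
That leaves locker 6 = Thu. Eliminate Thu elsewhere: locker 2.
locker 1 must be Wed (only option left).
That leaves locker 2 = Sat. Eliminate Sat elsewhere: locker 3.
locker 3 has just one choice, so locker 3 = Fri.

locker 1=Wed, locker 2=Sat, locker 3=Fri, locker 4=Tue, locker 5=Mon, locker 6=Thu, locker 7=Sun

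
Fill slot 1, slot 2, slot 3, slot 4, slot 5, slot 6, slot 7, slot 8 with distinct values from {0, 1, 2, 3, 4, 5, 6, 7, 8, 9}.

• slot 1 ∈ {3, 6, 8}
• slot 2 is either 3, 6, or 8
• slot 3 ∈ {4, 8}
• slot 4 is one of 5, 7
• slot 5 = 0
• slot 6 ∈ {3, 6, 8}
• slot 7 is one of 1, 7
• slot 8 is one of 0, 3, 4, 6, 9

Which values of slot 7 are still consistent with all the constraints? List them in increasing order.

slot 5 has just one choice, so slot 5 = 0. So slot 8 can't be 0.
The 3 variables slot 1, slot 2, slot 6 are confined to {3, 6, 8}, which locks those values in; drop them from slot 3, slot 8.
slot 3's domain is down to {4}, so slot 3 = 4. Eliminate 4 elsewhere: slot 8.
slot 8's domain is down to {9}, so slot 8 = 9.
No further eliminations apply; slot 7 can still be any of 1, 7.

1, 7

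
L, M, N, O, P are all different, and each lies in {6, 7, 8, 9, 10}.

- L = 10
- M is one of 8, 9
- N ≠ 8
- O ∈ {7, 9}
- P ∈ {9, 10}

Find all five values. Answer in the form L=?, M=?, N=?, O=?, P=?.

L=10, M=8, N=6, O=7, P=9

L must be 10 (only option left). Eliminate 10 elsewhere: N, P.
P's domain is down to {9}, so P = 9. Remove 9 from M, N, O.
M has just one choice, so M = 8.
That leaves O = 7. Eliminate 7 elsewhere: N.
That leaves N = 6.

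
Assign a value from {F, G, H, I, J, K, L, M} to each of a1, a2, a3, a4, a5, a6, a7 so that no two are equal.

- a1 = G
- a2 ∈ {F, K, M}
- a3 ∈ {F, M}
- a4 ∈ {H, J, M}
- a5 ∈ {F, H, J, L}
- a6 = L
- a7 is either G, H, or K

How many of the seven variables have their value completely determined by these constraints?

2

a1's domain is down to {G}, so a1 = G. So a7 can't be G.
a6's domain is down to {L}, so a6 = L. Remove L from a5.
Determined: a1=G, a6=L. The other variables each still have more than one consistent value. That makes 2.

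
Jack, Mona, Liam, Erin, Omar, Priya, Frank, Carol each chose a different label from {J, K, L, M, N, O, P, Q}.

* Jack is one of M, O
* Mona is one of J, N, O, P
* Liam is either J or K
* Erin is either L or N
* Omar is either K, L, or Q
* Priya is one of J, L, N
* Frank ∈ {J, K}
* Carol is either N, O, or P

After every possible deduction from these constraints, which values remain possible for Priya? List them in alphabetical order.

L, N

The 8 variables draw from only 8 values {J, K, L, M, N, O, P, Q}, so each is used; only Jack can be M, hence Jack = M.
The 7 still-open variables draw from only 7 values {J, K, L, N, O, P, Q}, so each is used; only Omar can be Q, hence Omar = Q.
Liam and Frank between them cover only {J, K} — a naked pair. Remove those values from Mona, Priya.
Erin and Priya share exactly the 2 values {L, N}; by pigeonhole those values go to them, so strike L, N from Mona, Carol.
No further eliminations apply; Priya can still be any of L, N.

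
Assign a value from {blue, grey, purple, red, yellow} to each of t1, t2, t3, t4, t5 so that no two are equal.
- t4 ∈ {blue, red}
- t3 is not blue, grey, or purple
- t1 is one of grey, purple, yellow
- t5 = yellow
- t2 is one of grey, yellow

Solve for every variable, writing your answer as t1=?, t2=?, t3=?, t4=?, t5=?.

t5 must be yellow (only option left). Eliminate yellow elsewhere: t1, t2, t3.
That leaves t2 = grey. Eliminate grey elsewhere: t1.
That leaves t3 = red. Eliminate red elsewhere: t4.
t4 has just one choice, so t4 = blue.
t1 has just one choice, so t1 = purple.

t1=purple, t2=grey, t3=red, t4=blue, t5=yellow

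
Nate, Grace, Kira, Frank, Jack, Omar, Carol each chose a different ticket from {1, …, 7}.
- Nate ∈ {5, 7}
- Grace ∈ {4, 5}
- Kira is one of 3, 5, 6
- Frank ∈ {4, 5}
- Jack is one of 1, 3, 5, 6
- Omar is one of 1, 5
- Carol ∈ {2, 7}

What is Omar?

The 7 variables draw from only 7 values {1, 2, 3, 4, 5, 6, 7}, so each is used; only Carol can be 2, hence Carol = 2.
The 6 still-open variables draw from only 6 values {1, 3, 4, 5, 6, 7}, so each is used; only Nate can be 7, hence Nate = 7.
The 2 variables Grace and Frank are confined to {4, 5}, which locks those values in; drop them from Kira, Jack, Omar.
So Omar = 1.

1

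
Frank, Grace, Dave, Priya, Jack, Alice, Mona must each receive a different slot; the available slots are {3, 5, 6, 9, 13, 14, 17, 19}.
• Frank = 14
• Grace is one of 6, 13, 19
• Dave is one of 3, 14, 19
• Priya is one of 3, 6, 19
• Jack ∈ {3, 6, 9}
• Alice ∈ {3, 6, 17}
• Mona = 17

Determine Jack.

Frank must be 14 (only option left). Remove 14 from Dave.
Mona's domain is down to {17}, so Mona = 17. So Alice can't be 17.
The 5 still-open variables draw from only 5 values {3, 6, 9, 13, 19}, so each is used; only Jack can be 9, hence Jack = 9.

9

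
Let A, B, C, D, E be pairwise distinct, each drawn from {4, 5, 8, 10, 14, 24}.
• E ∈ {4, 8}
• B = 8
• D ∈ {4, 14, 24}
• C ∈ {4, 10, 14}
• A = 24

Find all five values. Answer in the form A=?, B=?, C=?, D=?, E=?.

A=24, B=8, C=10, D=14, E=4

A has just one choice, so A = 24. So D can't be 24.
B has just one choice, so B = 8. Remove 8 from E.
E has just one choice, so E = 4. Strike 4 from C, D.
D must be 14 (only option left). Remove 14 from C.
C's domain is down to {10}, so C = 10.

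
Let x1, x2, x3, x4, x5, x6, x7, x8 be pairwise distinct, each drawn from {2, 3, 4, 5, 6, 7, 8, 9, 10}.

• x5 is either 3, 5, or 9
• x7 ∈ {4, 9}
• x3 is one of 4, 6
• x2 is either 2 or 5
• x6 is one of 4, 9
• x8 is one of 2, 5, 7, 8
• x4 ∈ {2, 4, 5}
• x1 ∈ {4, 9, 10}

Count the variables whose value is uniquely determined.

The 2 variables x6 and x7 are confined to {4, 9}, which locks those values in; drop them from x1, x3, x4, x5.
x1 has just one choice, so x1 = 10.
x3 has just one choice, so x3 = 6.
The 2 variables x2 and x4 are confined to {2, 5}, which locks those values in; drop them from x5, x8.
x5 must be 3 (only option left).
Determined: x1=10, x3=6, x5=3. The other variables each still have more than one consistent value. That makes 3.

3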